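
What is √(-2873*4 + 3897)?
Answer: 7*I*√155 ≈ 87.149*I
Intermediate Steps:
√(-2873*4 + 3897) = √(-11492 + 3897) = √(-7595) = 7*I*√155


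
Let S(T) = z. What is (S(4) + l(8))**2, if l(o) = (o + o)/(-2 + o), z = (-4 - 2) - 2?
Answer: 256/9 ≈ 28.444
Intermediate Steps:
z = -8 (z = -6 - 2 = -8)
S(T) = -8
l(o) = 2*o/(-2 + o) (l(o) = (2*o)/(-2 + o) = 2*o/(-2 + o))
(S(4) + l(8))**2 = (-8 + 2*8/(-2 + 8))**2 = (-8 + 2*8/6)**2 = (-8 + 2*8*(1/6))**2 = (-8 + 8/3)**2 = (-16/3)**2 = 256/9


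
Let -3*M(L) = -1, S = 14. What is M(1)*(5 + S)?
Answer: 19/3 ≈ 6.3333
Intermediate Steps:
M(L) = ⅓ (M(L) = -⅓*(-1) = ⅓)
M(1)*(5 + S) = (5 + 14)/3 = (⅓)*19 = 19/3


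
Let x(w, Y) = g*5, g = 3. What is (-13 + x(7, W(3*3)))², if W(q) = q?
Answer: 4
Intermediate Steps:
x(w, Y) = 15 (x(w, Y) = 3*5 = 15)
(-13 + x(7, W(3*3)))² = (-13 + 15)² = 2² = 4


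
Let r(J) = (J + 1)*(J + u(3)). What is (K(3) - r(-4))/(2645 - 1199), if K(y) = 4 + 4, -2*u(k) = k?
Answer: -17/2892 ≈ -0.0058783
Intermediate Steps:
u(k) = -k/2
r(J) = (1 + J)*(-3/2 + J) (r(J) = (J + 1)*(J - ½*3) = (1 + J)*(J - 3/2) = (1 + J)*(-3/2 + J))
K(y) = 8
(K(3) - r(-4))/(2645 - 1199) = (8 - (-3/2 + (-4)² - ½*(-4)))/(2645 - 1199) = (8 - (-3/2 + 16 + 2))/1446 = (8 - 1*33/2)*(1/1446) = (8 - 33/2)*(1/1446) = -17/2*1/1446 = -17/2892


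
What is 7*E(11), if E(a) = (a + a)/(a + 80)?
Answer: 22/13 ≈ 1.6923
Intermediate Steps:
E(a) = 2*a/(80 + a) (E(a) = (2*a)/(80 + a) = 2*a/(80 + a))
7*E(11) = 7*(2*11/(80 + 11)) = 7*(2*11/91) = 7*(2*11*(1/91)) = 7*(22/91) = 22/13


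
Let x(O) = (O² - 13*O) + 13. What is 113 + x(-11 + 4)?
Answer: 266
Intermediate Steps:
x(O) = 13 + O² - 13*O
113 + x(-11 + 4) = 113 + (13 + (-11 + 4)² - 13*(-11 + 4)) = 113 + (13 + (-7)² - 13*(-7)) = 113 + (13 + 49 + 91) = 113 + 153 = 266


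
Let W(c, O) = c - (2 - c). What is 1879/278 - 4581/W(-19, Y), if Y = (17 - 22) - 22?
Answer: 674339/5560 ≈ 121.28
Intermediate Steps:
Y = -27 (Y = -5 - 22 = -27)
W(c, O) = -2 + 2*c (W(c, O) = c + (-2 + c) = -2 + 2*c)
1879/278 - 4581/W(-19, Y) = 1879/278 - 4581/(-2 + 2*(-19)) = 1879*(1/278) - 4581/(-2 - 38) = 1879/278 - 4581/(-40) = 1879/278 - 4581*(-1/40) = 1879/278 + 4581/40 = 674339/5560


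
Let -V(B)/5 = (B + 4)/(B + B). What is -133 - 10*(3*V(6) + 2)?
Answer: -28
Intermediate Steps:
V(B) = -5*(4 + B)/(2*B) (V(B) = -5*(B + 4)/(B + B) = -5*(4 + B)/(2*B))
-133 - 10*(3*V(6) + 2) = -133 - 10*(3*(-5/2 - 10/6) + 2) = -133 - 10*(3*(-5/2 - 10*⅙) + 2) = -133 - 10*(3*(-5/2 - 5/3) + 2) = -133 - 10*(3*(-25/6) + 2) = -133 - 10*(-25/2 + 2) = -133 - 10*(-21/2) = -133 + 105 = -28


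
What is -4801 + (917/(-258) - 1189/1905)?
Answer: -262410793/54610 ≈ -4805.2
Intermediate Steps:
-4801 + (917/(-258) - 1189/1905) = -4801 + (917*(-1/258) - 1189*1/1905) = -4801 + (-917/258 - 1189/1905) = -4801 - 228183/54610 = -262410793/54610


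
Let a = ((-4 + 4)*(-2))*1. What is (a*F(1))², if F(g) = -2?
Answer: 0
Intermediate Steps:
a = 0 (a = (0*(-2))*1 = 0*1 = 0)
(a*F(1))² = (0*(-2))² = 0² = 0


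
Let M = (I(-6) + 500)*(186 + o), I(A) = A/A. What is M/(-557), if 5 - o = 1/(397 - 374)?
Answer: -2200392/12811 ≈ -171.76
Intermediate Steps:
I(A) = 1
o = 114/23 (o = 5 - 1/(397 - 374) = 5 - 1/23 = 114/23 ≈ 4.9565)
M = 2200392/23 (M = (1 + 500)*(186 + 114/23) = 501*(4392/23) = 2200392/23 ≈ 95669.)
M/(-557) = (2200392/23)/(-557) = (2200392/23)*(-1/557) = -2200392/12811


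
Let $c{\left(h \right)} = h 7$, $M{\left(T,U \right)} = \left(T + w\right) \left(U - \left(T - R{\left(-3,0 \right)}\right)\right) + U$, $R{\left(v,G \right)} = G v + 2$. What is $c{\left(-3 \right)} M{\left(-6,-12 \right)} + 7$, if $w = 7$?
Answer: $343$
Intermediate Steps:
$R{\left(v,G \right)} = 2 + G v$
$M{\left(T,U \right)} = U + \left(7 + T\right) \left(2 + U - T\right)$ ($M{\left(T,U \right)} = \left(T + 7\right) \left(U - \left(-2 + T\right)\right) + U = \left(7 + T\right) \left(U - \left(-2 + T\right)\right) + U = \left(7 + T\right) \left(2 + U - T\right) + U = U + \left(7 + T\right) \left(2 + U - T\right)$)
$c{\left(h \right)} = 7 h$
$c{\left(-3 \right)} M{\left(-6,-12 \right)} + 7 = 7 \left(-3\right) \left(14 - \left(-6\right)^{2} - -30 + 8 \left(-12\right) - -72\right) + 7 = - 21 \left(14 - 36 + 30 - 96 + 72\right) + 7 = \left(-21\right) \left(-16\right) + 7 = 336 + 7 = 343$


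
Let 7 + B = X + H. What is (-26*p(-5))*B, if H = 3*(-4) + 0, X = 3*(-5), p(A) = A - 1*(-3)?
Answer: -1768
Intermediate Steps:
p(A) = 3 + A (p(A) = A + 3 = 3 + A)
X = -15
H = -12 (H = -12 + 0 = -12)
B = -34 (B = -7 + (-15 - 12) = -7 - 27 = -34)
(-26*p(-5))*B = -26*(3 - 5)*(-34) = -26*(-2)*(-34) = 52*(-34) = -1768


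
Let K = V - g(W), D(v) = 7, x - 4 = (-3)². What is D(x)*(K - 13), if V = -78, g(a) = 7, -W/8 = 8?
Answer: -686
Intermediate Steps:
W = -64 (W = -8*8 = -64)
x = 13 (x = 4 + (-3)² = 4 + 9 = 13)
K = -85 (K = -78 - 1*7 = -78 - 7 = -85)
D(x)*(K - 13) = 7*(-85 - 13) = 7*(-98) = -686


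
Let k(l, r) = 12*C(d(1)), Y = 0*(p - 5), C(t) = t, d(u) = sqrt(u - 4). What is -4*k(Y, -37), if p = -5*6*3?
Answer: -48*I*sqrt(3) ≈ -83.138*I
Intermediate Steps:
d(u) = sqrt(-4 + u)
p = -90 (p = -30*3 = -90)
Y = 0 (Y = 0*(-90 - 5) = 0*(-95) = 0)
k(l, r) = 12*I*sqrt(3) (k(l, r) = 12*sqrt(-4 + 1) = 12*sqrt(-3) = 12*(I*sqrt(3)) = 12*I*sqrt(3))
-4*k(Y, -37) = -48*I*sqrt(3)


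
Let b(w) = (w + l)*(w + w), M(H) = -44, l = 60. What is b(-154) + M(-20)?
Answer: 28908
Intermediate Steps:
b(w) = 2*w*(60 + w) (b(w) = (w + 60)*(w + w) = (60 + w)*(2*w) = 2*w*(60 + w))
b(-154) + M(-20) = 2*(-154)*(60 - 154) - 44 = 2*(-154)*(-94) - 44 = 28952 - 44 = 28908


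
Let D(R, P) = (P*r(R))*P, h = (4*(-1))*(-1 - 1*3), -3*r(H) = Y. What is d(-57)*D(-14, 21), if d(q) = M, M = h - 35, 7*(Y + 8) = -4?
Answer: -23940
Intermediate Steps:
Y = -60/7 (Y = -8 + (⅐)*(-4) = -8 - 4/7 = -60/7 ≈ -8.5714)
r(H) = 20/7 (r(H) = -⅓*(-60/7) = 20/7)
h = 16 (h = -4*(-1 - 3) = -4*(-4) = 16)
D(R, P) = 20*P²/7 (D(R, P) = (P*(20/7))*P = (20*P/7)*P = 20*P²/7)
M = -19 (M = 16 - 35 = -19)
d(q) = -19
d(-57)*D(-14, 21) = -380*21²/7 = -380*441/7 = -19*1260 = -23940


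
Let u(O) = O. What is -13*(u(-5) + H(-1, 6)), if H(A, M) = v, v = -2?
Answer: 91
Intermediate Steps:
H(A, M) = -2
-13*(u(-5) + H(-1, 6)) = -13*(-5 - 2) = -13*(-7) = 91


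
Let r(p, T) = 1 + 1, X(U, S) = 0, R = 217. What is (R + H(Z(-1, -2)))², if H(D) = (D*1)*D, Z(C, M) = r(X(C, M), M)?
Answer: 48841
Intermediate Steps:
r(p, T) = 2
Z(C, M) = 2
H(D) = D² (H(D) = D*D = D²)
(R + H(Z(-1, -2)))² = (217 + 2²)² = (217 + 4)² = 221² = 48841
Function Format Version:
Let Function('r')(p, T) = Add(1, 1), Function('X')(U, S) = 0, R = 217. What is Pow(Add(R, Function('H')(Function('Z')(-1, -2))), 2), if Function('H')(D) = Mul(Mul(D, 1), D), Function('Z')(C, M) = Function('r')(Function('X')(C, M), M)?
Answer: 48841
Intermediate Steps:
Function('r')(p, T) = 2
Function('Z')(C, M) = 2
Function('H')(D) = Pow(D, 2) (Function('H')(D) = Mul(D, D) = Pow(D, 2))
Pow(Add(R, Function('H')(Function('Z')(-1, -2))), 2) = Pow(Add(217, Pow(2, 2)), 2) = Pow(Add(217, 4), 2) = Pow(221, 2) = 48841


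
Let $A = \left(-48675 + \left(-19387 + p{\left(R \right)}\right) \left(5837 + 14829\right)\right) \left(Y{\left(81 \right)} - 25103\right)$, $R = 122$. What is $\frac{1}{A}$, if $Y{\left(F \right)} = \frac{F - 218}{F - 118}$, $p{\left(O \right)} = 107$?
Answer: $\frac{37}{370066517530470} \approx 9.9982 \cdot 10^{-14}$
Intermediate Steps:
$Y{\left(F \right)} = \frac{-218 + F}{-118 + F}$
$A = \frac{370066517530470}{37}$ ($A = \left(-48675 + \left(-19387 + 107\right) \left(5837 + 14829\right)\right) \left(\frac{-218 + 81}{-118 + 81} - 25103\right) = \left(-48675 - 398440480\right) \left(\frac{1}{-37} \left(-137\right) - 25103\right) = \left(-48675 - 398440480\right) \left(\left(- \frac{1}{37}\right) \left(-137\right) - 25103\right) = - 398489155 \left(\frac{137}{37} - 25103\right) = \left(-398489155\right) \left(- \frac{928674}{37}\right) = \frac{370066517530470}{37} \approx 1.0002 \cdot 10^{13}$)
$\frac{1}{A} = \frac{1}{\frac{370066517530470}{37}} = \frac{37}{370066517530470}$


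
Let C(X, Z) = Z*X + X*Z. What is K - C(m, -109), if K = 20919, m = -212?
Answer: -25297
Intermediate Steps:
C(X, Z) = 2*X*Z (C(X, Z) = X*Z + X*Z = 2*X*Z)
K - C(m, -109) = 20919 - 2*(-212)*(-109) = 20919 - 1*46216 = 20919 - 46216 = -25297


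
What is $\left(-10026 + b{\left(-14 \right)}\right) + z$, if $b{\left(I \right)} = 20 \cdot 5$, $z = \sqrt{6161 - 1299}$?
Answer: $-9926 + \sqrt{4862} \approx -9856.3$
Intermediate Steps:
$z = \sqrt{4862} \approx 69.728$
$b{\left(I \right)} = 100$
$\left(-10026 + b{\left(-14 \right)}\right) + z = \left(-10026 + 100\right) + \sqrt{4862} = -9926 + \sqrt{4862}$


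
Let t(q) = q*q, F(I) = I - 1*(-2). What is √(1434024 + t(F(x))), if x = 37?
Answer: 3*√159505 ≈ 1198.1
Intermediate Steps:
F(I) = 2 + I (F(I) = I + 2 = 2 + I)
t(q) = q²
√(1434024 + t(F(x))) = √(1434024 + (2 + 37)²) = √(1434024 + 39²) = √(1434024 + 1521) = √1435545 = 3*√159505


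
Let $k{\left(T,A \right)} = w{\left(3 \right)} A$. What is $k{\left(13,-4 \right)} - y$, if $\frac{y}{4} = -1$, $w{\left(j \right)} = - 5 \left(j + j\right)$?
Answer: $124$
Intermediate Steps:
$w{\left(j \right)} = - 10 j$ ($w{\left(j \right)} = - 5 \cdot 2 j = - 10 j$)
$y = -4$ ($y = 4 \left(-1\right) = -4$)
$k{\left(T,A \right)} = - 30 A$ ($k{\left(T,A \right)} = \left(-10\right) 3 A = - 30 A$)
$k{\left(13,-4 \right)} - y = \left(-30\right) \left(-4\right) - -4 = 120 + 4 = 124$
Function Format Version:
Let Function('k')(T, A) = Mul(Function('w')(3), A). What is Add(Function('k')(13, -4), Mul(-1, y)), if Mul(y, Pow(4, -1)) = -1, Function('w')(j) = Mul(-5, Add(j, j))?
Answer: 124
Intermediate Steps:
Function('w')(j) = Mul(-10, j) (Function('w')(j) = Mul(-5, Mul(2, j)) = Mul(-10, j))
y = -4 (y = Mul(4, -1) = -4)
Function('k')(T, A) = Mul(-30, A) (Function('k')(T, A) = Mul(Mul(-10, 3), A) = Mul(-30, A))
Add(Function('k')(13, -4), Mul(-1, y)) = Add(Mul(-30, -4), Mul(-1, -4)) = Add(120, 4) = 124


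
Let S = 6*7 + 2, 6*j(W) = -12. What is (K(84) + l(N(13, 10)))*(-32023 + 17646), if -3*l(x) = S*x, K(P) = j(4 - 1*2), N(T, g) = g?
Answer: 6412142/3 ≈ 2.1374e+6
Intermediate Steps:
j(W) = -2 (j(W) = (1/6)*(-12) = -2)
S = 44 (S = 42 + 2 = 44)
K(P) = -2
l(x) = -44*x/3
(K(84) + l(N(13, 10)))*(-32023 + 17646) = (-2 - 44/3*10)*(-32023 + 17646) = (-2 - 440/3)*(-14377) = -446/3*(-14377) = 6412142/3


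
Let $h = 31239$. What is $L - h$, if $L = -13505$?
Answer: $-44744$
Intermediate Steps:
$L - h = -13505 - 31239 = -44744$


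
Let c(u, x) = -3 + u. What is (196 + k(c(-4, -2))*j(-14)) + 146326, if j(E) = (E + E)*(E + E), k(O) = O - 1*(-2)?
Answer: 142602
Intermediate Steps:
k(O) = 2 + O (k(O) = O + 2 = 2 + O)
j(E) = 4*E**2 (j(E) = (2*E)*(2*E) = 4*E**2)
(196 + k(c(-4, -2))*j(-14)) + 146326 = (196 + (2 + (-3 - 4))*(4*(-14)**2)) + 146326 = (196 + (2 - 7)*(4*196)) + 146326 = (196 - 5*784) + 146326 = (196 - 3920) + 146326 = -3724 + 146326 = 142602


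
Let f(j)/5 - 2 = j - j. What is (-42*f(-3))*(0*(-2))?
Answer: 0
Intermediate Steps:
f(j) = 10 (f(j) = 10 + 5*(j - j) = 10 + 5*0 = 10 + 0 = 10)
(-42*f(-3))*(0*(-2)) = (-42*10)*(0*(-2)) = -420*0 = 0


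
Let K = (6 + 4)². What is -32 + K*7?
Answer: 668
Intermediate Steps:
K = 100 (K = 10² = 100)
-32 + K*7 = -32 + 100*7 = -32 + 700 = 668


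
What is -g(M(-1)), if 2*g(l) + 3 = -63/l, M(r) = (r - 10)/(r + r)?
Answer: 159/22 ≈ 7.2273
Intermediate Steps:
M(r) = (-10 + r)/(2*r) (M(r) = (-10 + r)/((2*r)) = (-10 + r)*(1/(2*r)) = (-10 + r)/(2*r))
g(l) = -3/2 - 63/(2*l) (g(l) = -3/2 + (-63/l)/2 = -3/2 - 63/(2*l))
-g(M(-1)) = -3*(-21 - (-10 - 1)/(2*(-1)))/(2*((½)*(-10 - 1)/(-1))) = -3*(-21 - (-1)*(-11)/2)/(2*((½)*(-1)*(-11))) = -3*(-21 - 1*11/2)/(2*11/2) = -3*2*(-21 - 11/2)/(2*11) = -3*2*(-53)/(2*11*2) = -1*(-159/22) = 159/22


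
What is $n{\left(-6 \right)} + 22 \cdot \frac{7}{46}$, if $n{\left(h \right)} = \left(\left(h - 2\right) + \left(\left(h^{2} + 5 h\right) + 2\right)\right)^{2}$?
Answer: $\frac{77}{23} \approx 3.3478$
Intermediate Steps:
$n{\left(h \right)} = \left(h^{2} + 6 h\right)^{2}$ ($n{\left(h \right)} = \left(\left(-2 + h\right) + \left(2 + h^{2} + 5 h\right)\right)^{2} = \left(h^{2} + 6 h\right)^{2}$)
$n{\left(-6 \right)} + 22 \cdot \frac{7}{46} = \left(-6\right)^{2} \left(6 - 6\right)^{2} + 22 \cdot \frac{7}{46} = 36 \cdot 0^{2} + 22 \cdot 7 \cdot \frac{1}{46} = 36 \cdot 0 + 22 \cdot \frac{7}{46} = 0 + \frac{77}{23} = \frac{77}{23}$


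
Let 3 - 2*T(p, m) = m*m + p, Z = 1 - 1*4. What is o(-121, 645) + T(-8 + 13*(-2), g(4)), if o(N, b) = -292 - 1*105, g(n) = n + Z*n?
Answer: -821/2 ≈ -410.50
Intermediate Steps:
Z = -3 (Z = 1 - 4 = -3)
g(n) = -2*n (g(n) = n - 3*n = -2*n)
o(N, b) = -397 (o(N, b) = -292 - 105 = -397)
T(p, m) = 3/2 - p/2 - m**2/2 (T(p, m) = 3/2 - (m*m + p)/2 = 3/2 - (m**2 + p)/2 = 3/2 - (p + m**2)/2 = 3/2 + (-p/2 - m**2/2) = 3/2 - p/2 - m**2/2)
o(-121, 645) + T(-8 + 13*(-2), g(4)) = -397 + (3/2 - (-8 + 13*(-2))/2 - (-2*4)**2/2) = -397 + (3/2 - (-8 - 26)/2 - 1/2*(-8)**2) = -397 + (3/2 - 1/2*(-34) - 1/2*64) = -397 + (3/2 + 17 - 32) = -397 - 27/2 = -821/2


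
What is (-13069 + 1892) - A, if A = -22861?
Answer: 11684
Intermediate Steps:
(-13069 + 1892) - A = (-13069 + 1892) - 1*(-22861) = -11177 + 22861 = 11684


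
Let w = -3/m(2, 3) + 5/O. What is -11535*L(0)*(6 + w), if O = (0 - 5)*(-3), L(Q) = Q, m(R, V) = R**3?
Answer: 0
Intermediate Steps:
O = 15 (O = -5*(-3) = 15)
w = -1/24 (w = -3/(2**3) + 5/15 = -3/8 + 5*(1/15) = -3*1/8 + 1/3 = -3/8 + 1/3 = -1/24 ≈ -0.041667)
-11535*L(0)*(6 + w) = -0*(6 - 1/24) = -0*143/24 = -11535*0 = 0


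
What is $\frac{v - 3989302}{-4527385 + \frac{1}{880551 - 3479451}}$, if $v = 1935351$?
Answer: $\frac{5338013253900}{11766220876501} \approx 0.45367$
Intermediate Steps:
$\frac{v - 3989302}{-4527385 + \frac{1}{880551 - 3479451}} = \frac{1935351 - 3989302}{-4527385 + \frac{1}{880551 - 3479451}} = - \frac{2053951}{-4527385 + \frac{1}{-2598900}} = - \frac{2053951}{-4527385 - \frac{1}{2598900}} = - \frac{2053951}{- \frac{11766220876501}{2598900}} = \left(-2053951\right) \left(- \frac{2598900}{11766220876501}\right) = \frac{5338013253900}{11766220876501}$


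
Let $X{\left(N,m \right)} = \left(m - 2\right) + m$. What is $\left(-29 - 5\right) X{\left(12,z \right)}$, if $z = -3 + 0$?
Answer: $272$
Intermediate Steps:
$z = -3$
$X{\left(N,m \right)} = -2 + 2 m$ ($X{\left(N,m \right)} = \left(-2 + m\right) + m = -2 + 2 m$)
$\left(-29 - 5\right) X{\left(12,z \right)} = \left(-29 - 5\right) \left(-2 + 2 \left(-3\right)\right) = - 34 \left(-2 - 6\right) = \left(-34\right) \left(-8\right) = 272$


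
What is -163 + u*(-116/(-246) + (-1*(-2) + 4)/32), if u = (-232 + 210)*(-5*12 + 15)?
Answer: 160541/328 ≈ 489.45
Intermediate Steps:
u = 990 (u = -22*(-60 + 15) = -22*(-45) = 990)
-163 + u*(-116/(-246) + (-1*(-2) + 4)/32) = -163 + 990*(-116/(-246) + (-1*(-2) + 4)/32) = -163 + 990*(-116*(-1/246) + (2 + 4)*(1/32)) = -163 + 990*(58/123 + 6*(1/32)) = -163 + 990*(58/123 + 3/16) = -163 + 990*(1297/1968) = -163 + 214005/328 = 160541/328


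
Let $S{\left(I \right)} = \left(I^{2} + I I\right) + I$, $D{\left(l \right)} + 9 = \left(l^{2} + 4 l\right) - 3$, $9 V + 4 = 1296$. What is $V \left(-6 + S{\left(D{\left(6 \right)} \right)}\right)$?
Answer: $\frac{2002600}{3} \approx 6.6753 \cdot 10^{5}$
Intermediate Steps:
$V = \frac{1292}{9}$ ($V = - \frac{4}{9} + \frac{1}{9} \cdot 1296 = - \frac{4}{9} + 144 = \frac{1292}{9} \approx 143.56$)
$D{\left(l \right)} = -12 + l^{2} + 4 l$ ($D{\left(l \right)} = -9 - \left(3 - l^{2} - 4 l\right) = -9 + \left(-3 + l^{2} + 4 l\right) = -12 + l^{2} + 4 l$)
$S{\left(I \right)} = I + 2 I^{2}$ ($S{\left(I \right)} = \left(I^{2} + I^{2}\right) + I = 2 I^{2} + I = I + 2 I^{2}$)
$V \left(-6 + S{\left(D{\left(6 \right)} \right)}\right) = \frac{1292 \left(-6 + \left(-12 + 6^{2} + 4 \cdot 6\right) \left(1 + 2 \left(-12 + 6^{2} + 4 \cdot 6\right)\right)\right)}{9} = \frac{1292 \left(-6 + \left(-12 + 36 + 24\right) \left(1 + 2 \left(-12 + 36 + 24\right)\right)\right)}{9} = \frac{1292 \left(-6 + 48 \left(1 + 2 \cdot 48\right)\right)}{9} = \frac{1292 \left(-6 + 48 \left(1 + 96\right)\right)}{9} = \frac{1292 \left(-6 + 48 \cdot 97\right)}{9} = \frac{1292 \left(-6 + 4656\right)}{9} = \frac{1292}{9} \cdot 4650 = \frac{2002600}{3}$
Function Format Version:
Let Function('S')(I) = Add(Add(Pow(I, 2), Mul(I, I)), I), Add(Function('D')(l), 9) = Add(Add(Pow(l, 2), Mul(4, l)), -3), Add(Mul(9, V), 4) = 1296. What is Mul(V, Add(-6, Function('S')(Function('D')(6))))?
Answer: Rational(2002600, 3) ≈ 6.6753e+5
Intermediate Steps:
V = Rational(1292, 9) (V = Add(Rational(-4, 9), Mul(Rational(1, 9), 1296)) = Add(Rational(-4, 9), 144) = Rational(1292, 9) ≈ 143.56)
Function('D')(l) = Add(-12, Pow(l, 2), Mul(4, l)) (Function('D')(l) = Add(-9, Add(Add(Pow(l, 2), Mul(4, l)), -3)) = Add(-9, Add(-3, Pow(l, 2), Mul(4, l))) = Add(-12, Pow(l, 2), Mul(4, l)))
Function('S')(I) = Add(I, Mul(2, Pow(I, 2))) (Function('S')(I) = Add(Add(Pow(I, 2), Pow(I, 2)), I) = Add(Mul(2, Pow(I, 2)), I) = Add(I, Mul(2, Pow(I, 2))))
Mul(V, Add(-6, Function('S')(Function('D')(6)))) = Mul(Rational(1292, 9), Add(-6, Mul(Add(-12, Pow(6, 2), Mul(4, 6)), Add(1, Mul(2, Add(-12, Pow(6, 2), Mul(4, 6))))))) = Mul(Rational(1292, 9), Add(-6, Mul(Add(-12, 36, 24), Add(1, Mul(2, Add(-12, 36, 24)))))) = Mul(Rational(1292, 9), Add(-6, Mul(48, Add(1, Mul(2, 48))))) = Mul(Rational(1292, 9), Add(-6, Mul(48, Add(1, 96)))) = Mul(Rational(1292, 9), Add(-6, Mul(48, 97))) = Mul(Rational(1292, 9), Add(-6, 4656)) = Mul(Rational(1292, 9), 4650) = Rational(2002600, 3)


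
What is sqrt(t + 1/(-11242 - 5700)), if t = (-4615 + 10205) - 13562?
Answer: 5*I*sqrt(91528562030)/16942 ≈ 89.286*I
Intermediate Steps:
t = -7972 (t = 5590 - 13562 = -7972)
sqrt(t + 1/(-11242 - 5700)) = sqrt(-7972 + 1/(-11242 - 5700)) = sqrt(-7972 + 1/(-16942)) = sqrt(-7972 - 1/16942) = sqrt(-135061625/16942) = 5*I*sqrt(91528562030)/16942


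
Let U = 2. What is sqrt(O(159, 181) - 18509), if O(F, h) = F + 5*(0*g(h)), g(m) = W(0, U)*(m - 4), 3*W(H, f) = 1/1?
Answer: 5*I*sqrt(734) ≈ 135.46*I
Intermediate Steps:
W(H, f) = 1/3 (W(H, f) = (1/3)/1 = (1/3)*1 = 1/3)
g(m) = -4/3 + m/3 (g(m) = (m - 4)/3 = (-4 + m)/3 = -4/3 + m/3)
O(F, h) = F (O(F, h) = F + 5*(0*(-4/3 + h/3)) = F + 5*0 = F + 0 = F)
sqrt(O(159, 181) - 18509) = sqrt(159 - 18509) = sqrt(-18350) = 5*I*sqrt(734)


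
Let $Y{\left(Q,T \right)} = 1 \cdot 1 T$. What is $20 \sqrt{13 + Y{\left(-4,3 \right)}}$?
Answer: $80$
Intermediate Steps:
$Y{\left(Q,T \right)} = T$ ($Y{\left(Q,T \right)} = 1 T = T$)
$20 \sqrt{13 + Y{\left(-4,3 \right)}} = 20 \sqrt{13 + 3} = 20 \sqrt{16} = 20 \cdot 4 = 80$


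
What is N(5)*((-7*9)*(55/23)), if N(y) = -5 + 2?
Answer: 10395/23 ≈ 451.96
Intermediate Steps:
N(y) = -3
N(5)*((-7*9)*(55/23)) = -3*(-7*9)*55/23 = -(-189)*55*(1/23) = -(-189)*55/23 = -3*(-3465/23) = 10395/23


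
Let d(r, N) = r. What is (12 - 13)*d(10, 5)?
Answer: -10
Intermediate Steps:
(12 - 13)*d(10, 5) = (12 - 13)*10 = -1*10 = -10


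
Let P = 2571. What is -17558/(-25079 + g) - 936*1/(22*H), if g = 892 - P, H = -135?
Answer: 2144243/2207535 ≈ 0.97133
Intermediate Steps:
g = -1679 (g = 892 - 1*2571 = 892 - 2571 = -1679)
-17558/(-25079 + g) - 936*1/(22*H) = -17558/(-25079 - 1679) - 936/(22*(-135)) = -17558/(-26758) - 936/(-2970) = -17558*(-1/26758) - 936*(-1/2970) = 8779/13379 + 52/165 = 2144243/2207535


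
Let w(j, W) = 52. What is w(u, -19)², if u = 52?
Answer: 2704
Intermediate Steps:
w(u, -19)² = 52² = 2704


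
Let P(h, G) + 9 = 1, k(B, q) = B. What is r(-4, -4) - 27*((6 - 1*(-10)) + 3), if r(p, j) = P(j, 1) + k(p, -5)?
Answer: -525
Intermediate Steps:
P(h, G) = -8 (P(h, G) = -9 + 1 = -8)
r(p, j) = -8 + p
r(-4, -4) - 27*((6 - 1*(-10)) + 3) = (-8 - 4) - 27*((6 - 1*(-10)) + 3) = -12 - 27*((6 + 10) + 3) = -12 - 27*(16 + 3) = -12 - 27*19 = -12 - 513 = -525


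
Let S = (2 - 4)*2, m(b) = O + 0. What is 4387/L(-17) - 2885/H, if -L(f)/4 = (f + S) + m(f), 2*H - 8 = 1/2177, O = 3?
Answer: -828004501/1254024 ≈ -660.28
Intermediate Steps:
m(b) = 3 (m(b) = 3 + 0 = 3)
H = 17417/4354 (H = 4 + (½)/2177 = 4 + (½)*(1/2177) = 4 + 1/4354 = 17417/4354 ≈ 4.0002)
S = -4 (S = -2*2 = -4)
L(f) = 4 - 4*f (L(f) = -4*((f - 4) + 3) = -4*((-4 + f) + 3) = -4*(-1 + f) = 4 - 4*f)
4387/L(-17) - 2885/H = 4387/(4 - 4*(-17)) - 2885/17417/4354 = 4387/(4 + 68) - 2885*4354/17417 = 4387/72 - 12561290/17417 = -828004501/1254024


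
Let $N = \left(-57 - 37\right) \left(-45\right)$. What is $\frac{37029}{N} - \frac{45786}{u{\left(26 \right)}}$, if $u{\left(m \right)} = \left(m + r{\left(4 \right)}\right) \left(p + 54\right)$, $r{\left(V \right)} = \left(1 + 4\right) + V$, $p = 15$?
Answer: $- \frac{2316661}{227010} \approx -10.205$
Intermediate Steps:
$N = 4230$ ($N = \left(-94\right) \left(-45\right) = 4230$)
$r{\left(V \right)} = 5 + V$
$u{\left(m \right)} = 621 + 69 m$ ($u{\left(m \right)} = \left(m + \left(5 + 4\right)\right) \left(15 + 54\right) = \left(m + 9\right) 69 = \left(9 + m\right) 69 = 621 + 69 m$)
$\frac{37029}{N} - \frac{45786}{u{\left(26 \right)}} = \frac{37029}{4230} - \frac{45786}{621 + 69 \cdot 26} = 37029 \cdot \frac{1}{4230} - \frac{45786}{621 + 1794} = \frac{12343}{1410} - \frac{45786}{2415} = \frac{12343}{1410} - \frac{15262}{805} = - \frac{2316661}{227010}$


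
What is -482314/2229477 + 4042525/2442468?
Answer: 2611559999491/1815142076412 ≈ 1.4388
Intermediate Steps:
-482314/2229477 + 4042525/2442468 = 2611559999491/1815142076412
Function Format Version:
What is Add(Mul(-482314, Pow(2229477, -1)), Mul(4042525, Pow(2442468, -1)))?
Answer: Rational(2611559999491, 1815142076412) ≈ 1.4388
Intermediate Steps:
Add(Mul(-482314, Pow(2229477, -1)), Mul(4042525, Pow(2442468, -1))) = Add(Mul(-482314, Rational(1, 2229477)), Mul(4042525, Rational(1, 2442468))) = Add(Rational(-482314, 2229477), Rational(4042525, 2442468)) = Rational(2611559999491, 1815142076412)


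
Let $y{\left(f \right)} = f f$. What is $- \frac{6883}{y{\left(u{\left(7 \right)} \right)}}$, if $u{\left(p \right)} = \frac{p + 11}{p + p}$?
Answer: $- \frac{337267}{81} \approx -4163.8$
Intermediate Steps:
$u{\left(p \right)} = \frac{11 + p}{2 p}$
$y{\left(f \right)} = f^{2}$
$- \frac{6883}{y{\left(u{\left(7 \right)} \right)}} = - \frac{6883}{\left(\frac{11 + 7}{2 \cdot 7}\right)^{2}} = - \frac{6883}{\left(\frac{1}{2} \cdot \frac{1}{7} \cdot 18\right)^{2}} = - \frac{6883}{\left(\frac{9}{7}\right)^{2}} = - \frac{6883}{\frac{81}{49}} = \left(-6883\right) \frac{49}{81} = - \frac{337267}{81}$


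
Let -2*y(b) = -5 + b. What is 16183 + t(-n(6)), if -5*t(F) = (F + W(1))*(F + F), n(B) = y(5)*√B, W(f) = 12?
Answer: 16183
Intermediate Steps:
y(b) = 5/2 - b/2 (y(b) = -(-5 + b)/2 = 5/2 - b/2)
n(B) = 0 (n(B) = (5/2 - ½*5)*√B = (5/2 - 5/2)*√B = 0*√B = 0)
t(F) = -2*F*(12 + F)/5 (t(F) = -(F + 12)*(F + F)/5 = -(12 + F)*2*F/5 = -2*F*(12 + F)/5)
16183 + t(-n(6)) = 16183 - 2*(-1*0)*(12 - 1*0)/5 = 16183 - ⅖*0*(12 + 0) = 16183 - ⅖*0*12 = 16183 + 0 = 16183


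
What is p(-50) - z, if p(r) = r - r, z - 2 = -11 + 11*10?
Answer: -101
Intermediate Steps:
z = 101 (z = 2 + (-11 + 11*10) = 2 + (-11 + 110) = 2 + 99 = 101)
p(r) = 0
p(-50) - z = 0 - 1*101 = 0 - 101 = -101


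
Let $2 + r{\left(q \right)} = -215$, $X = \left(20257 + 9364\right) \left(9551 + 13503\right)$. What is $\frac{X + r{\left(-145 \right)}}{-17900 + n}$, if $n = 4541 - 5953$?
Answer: $- \frac{682882317}{19312} \approx -35361.0$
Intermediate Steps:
$X = 682882534$ ($X = 29621 \cdot 23054 = 682882534$)
$r{\left(q \right)} = -217$ ($r{\left(q \right)} = -2 - 215 = -217$)
$n = -1412$ ($n = 4541 - 5953 = -1412$)
$\frac{X + r{\left(-145 \right)}}{-17900 + n} = \frac{682882534 - 217}{-17900 - 1412} = \frac{682882317}{-19312} = 682882317 \left(- \frac{1}{19312}\right) = - \frac{682882317}{19312}$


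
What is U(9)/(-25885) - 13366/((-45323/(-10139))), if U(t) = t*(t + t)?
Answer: -3507887510816/1173185855 ≈ -2990.1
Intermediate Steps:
U(t) = 2*t² (U(t) = t*(2*t) = 2*t²)
U(9)/(-25885) - 13366/((-45323/(-10139))) = (2*9²)/(-25885) - 13366/((-45323/(-10139))) = (2*81)*(-1/25885) - 13366/((-45323*(-1/10139))) = 162*(-1/25885) - 13366/45323/10139 = -162/25885 - 13366*10139/45323 = -162/25885 - 135517874/45323 = -3507887510816/1173185855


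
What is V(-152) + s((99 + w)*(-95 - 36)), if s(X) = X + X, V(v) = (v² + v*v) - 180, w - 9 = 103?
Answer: -9254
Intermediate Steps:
w = 112 (w = 9 + 103 = 112)
V(v) = -180 + 2*v² (V(v) = (v² + v²) - 180 = 2*v² - 180 = -180 + 2*v²)
s(X) = 2*X
V(-152) + s((99 + w)*(-95 - 36)) = (-180 + 2*(-152)²) + 2*((99 + 112)*(-95 - 36)) = (-180 + 2*23104) + 2*(211*(-131)) = (-180 + 46208) + 2*(-27641) = 46028 - 55282 = -9254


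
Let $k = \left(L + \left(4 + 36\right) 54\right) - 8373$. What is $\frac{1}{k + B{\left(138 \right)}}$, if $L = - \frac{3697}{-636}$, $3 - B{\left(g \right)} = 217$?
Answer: $- \frac{636}{4083875} \approx -0.00015573$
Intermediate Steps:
$B{\left(g \right)} = -214$ ($B{\left(g \right)} = 3 - 217 = -214$)
$L = \frac{3697}{636}$ ($L = \left(-3697\right) \left(- \frac{1}{636}\right) = \frac{3697}{636} \approx 5.8129$)
$k = - \frac{3947771}{636}$ ($k = \left(\frac{3697}{636} + \left(4 + 36\right) 54\right) - 8373 = \left(\frac{3697}{636} + 40 \cdot 54\right) - 8373 = \left(\frac{3697}{636} + 2160\right) - 8373 = \frac{1377457}{636} - 8373 = - \frac{3947771}{636} \approx -6207.2$)
$\frac{1}{k + B{\left(138 \right)}} = \frac{1}{- \frac{3947771}{636} - 214} = \frac{1}{- \frac{4083875}{636}} = - \frac{636}{4083875}$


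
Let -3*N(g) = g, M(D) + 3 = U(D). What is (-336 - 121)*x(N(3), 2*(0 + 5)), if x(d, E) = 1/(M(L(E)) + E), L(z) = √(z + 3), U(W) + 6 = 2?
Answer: -457/3 ≈ -152.33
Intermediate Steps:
U(W) = -4 (U(W) = -6 + 2 = -4)
L(z) = √(3 + z)
M(D) = -7 (M(D) = -3 - 4 = -7)
N(g) = -g/3
x(d, E) = 1/(-7 + E)
(-336 - 121)*x(N(3), 2*(0 + 5)) = (-336 - 121)/(-7 + 2*(0 + 5)) = -457/(-7 + 2*5) = -457/(-7 + 10) = -457/3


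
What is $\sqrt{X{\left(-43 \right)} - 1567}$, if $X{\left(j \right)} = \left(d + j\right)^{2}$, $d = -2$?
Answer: $\sqrt{458} \approx 21.401$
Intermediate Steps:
$X{\left(j \right)} = \left(-2 + j\right)^{2}$
$\sqrt{X{\left(-43 \right)} - 1567} = \sqrt{\left(-2 - 43\right)^{2} - 1567} = \sqrt{\left(-45\right)^{2} - 1567} = \sqrt{2025 - 1567} = \sqrt{458}$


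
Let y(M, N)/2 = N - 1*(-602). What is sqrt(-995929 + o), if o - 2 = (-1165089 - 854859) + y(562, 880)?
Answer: I*sqrt(3012911) ≈ 1735.8*I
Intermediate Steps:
y(M, N) = 1204 + 2*N (y(M, N) = 2*(N - 1*(-602)) = 2*(N + 602) = 2*(602 + N) = 1204 + 2*N)
o = -2016982 (o = 2 + ((-1165089 - 854859) + (1204 + 2*880)) = 2 + (-2019948 + (1204 + 1760)) = 2 + (-2019948 + 2964) = 2 - 2016984 = -2016982)
sqrt(-995929 + o) = sqrt(-995929 - 2016982) = sqrt(-3012911) = I*sqrt(3012911)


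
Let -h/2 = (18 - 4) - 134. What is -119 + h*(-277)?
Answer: -66599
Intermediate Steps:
h = 240 (h = -2*((18 - 4) - 134) = -2*(14 - 134) = -2*(-120) = 240)
-119 + h*(-277) = -119 + 240*(-277) = -119 - 66480 = -66599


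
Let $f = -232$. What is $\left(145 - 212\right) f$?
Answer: $15544$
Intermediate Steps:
$\left(145 - 212\right) f = \left(145 - 212\right) \left(-232\right) = \left(-67\right) \left(-232\right) = 15544$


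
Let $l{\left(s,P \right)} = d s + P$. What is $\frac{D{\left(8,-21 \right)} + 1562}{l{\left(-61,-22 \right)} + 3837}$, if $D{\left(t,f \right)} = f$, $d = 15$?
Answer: $\frac{1541}{2900} \approx 0.53138$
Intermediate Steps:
$l{\left(s,P \right)} = P + 15 s$ ($l{\left(s,P \right)} = 15 s + P = P + 15 s$)
$\frac{D{\left(8,-21 \right)} + 1562}{l{\left(-61,-22 \right)} + 3837} = \frac{-21 + 1562}{\left(-22 + 15 \left(-61\right)\right) + 3837} = \frac{1541}{\left(-22 - 915\right) + 3837} = \frac{1541}{-937 + 3837} = \frac{1541}{2900}$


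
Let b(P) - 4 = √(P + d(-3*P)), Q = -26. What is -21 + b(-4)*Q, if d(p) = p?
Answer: -125 - 52*√2 ≈ -198.54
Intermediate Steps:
b(P) = 4 + √2*√(-P) (b(P) = 4 + √(P - 3*P) = 4 + √(-2*P) = 4 + √2*√(-P))
-21 + b(-4)*Q = -21 + (4 + √2*√(-1*(-4)))*(-26) = -21 + (4 + √2*√4)*(-26) = -21 + (4 + √2*2)*(-26) = -21 + (4 + 2*√2)*(-26) = -21 + (-104 - 52*√2) = -125 - 52*√2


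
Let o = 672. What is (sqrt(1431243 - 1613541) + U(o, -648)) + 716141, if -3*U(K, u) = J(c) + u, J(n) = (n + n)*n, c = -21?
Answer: 716063 + I*sqrt(182298) ≈ 7.1606e+5 + 426.96*I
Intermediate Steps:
J(n) = 2*n**2 (J(n) = (2*n)*n = 2*n**2)
U(K, u) = -294 - u/3 (U(K, u) = -(2*(-21)**2 + u)/3 = -(2*441 + u)/3 = -(882 + u)/3 = -294 - u/3)
(sqrt(1431243 - 1613541) + U(o, -648)) + 716141 = (sqrt(1431243 - 1613541) + (-294 - 1/3*(-648))) + 716141 = (sqrt(-182298) + (-294 + 216)) + 716141 = (I*sqrt(182298) - 78) + 716141 = (-78 + I*sqrt(182298)) + 716141 = 716063 + I*sqrt(182298)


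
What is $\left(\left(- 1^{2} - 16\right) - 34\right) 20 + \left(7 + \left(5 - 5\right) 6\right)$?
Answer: $-1013$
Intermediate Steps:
$\left(\left(- 1^{2} - 16\right) - 34\right) 20 + \left(7 + \left(5 - 5\right) 6\right) = \left(\left(\left(-1\right) 1 - 16\right) - 34\right) 20 + \left(7 + 0 \cdot 6\right) = \left(\left(-1 - 16\right) - 34\right) 20 + \left(7 + 0\right) = \left(-17 - 34\right) 20 + 7 = \left(-51\right) 20 + 7 = -1020 + 7 = -1013$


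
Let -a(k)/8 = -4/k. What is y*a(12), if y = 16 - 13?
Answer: 8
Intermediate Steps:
a(k) = 32/k (a(k) = -(-32)/k = 32/k)
y = 3
y*a(12) = 3*(32/12) = 3*(32*(1/12)) = 3*(8/3) = 8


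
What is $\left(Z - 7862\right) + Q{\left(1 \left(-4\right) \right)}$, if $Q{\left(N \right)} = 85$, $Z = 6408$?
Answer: $-1369$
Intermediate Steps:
$\left(Z - 7862\right) + Q{\left(1 \left(-4\right) \right)} = \left(6408 - 7862\right) + 85 = -1454 + 85 = -1369$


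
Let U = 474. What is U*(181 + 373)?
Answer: 262596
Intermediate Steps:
U*(181 + 373) = 474*(181 + 373) = 474*554 = 262596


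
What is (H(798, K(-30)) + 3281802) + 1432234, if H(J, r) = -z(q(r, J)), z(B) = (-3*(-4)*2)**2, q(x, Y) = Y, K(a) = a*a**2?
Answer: 4713460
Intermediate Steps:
K(a) = a**3
z(B) = 576 (z(B) = (12*2)**2 = 24**2 = 576)
H(J, r) = -576 (H(J, r) = -1*576 = -576)
(H(798, K(-30)) + 3281802) + 1432234 = (-576 + 3281802) + 1432234 = 3281226 + 1432234 = 4713460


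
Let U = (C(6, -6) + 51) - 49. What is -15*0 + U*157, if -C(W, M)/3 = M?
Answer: 3140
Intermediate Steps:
C(W, M) = -3*M
U = 20 (U = (-3*(-6) + 51) - 49 = (18 + 51) - 49 = 69 - 49 = 20)
-15*0 + U*157 = -15*0 + 20*157 = 0 + 3140 = 3140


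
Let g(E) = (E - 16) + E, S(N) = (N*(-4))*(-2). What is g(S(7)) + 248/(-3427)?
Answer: 328744/3427 ≈ 95.928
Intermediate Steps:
S(N) = 8*N (S(N) = -4*N*(-2) = 8*N)
g(E) = -16 + 2*E (g(E) = (-16 + E) + E = -16 + 2*E)
g(S(7)) + 248/(-3427) = (-16 + 2*(8*7)) + 248/(-3427) = (-16 + 2*56) + 248*(-1/3427) = (-16 + 112) - 248/3427 = 96 - 248/3427 = 328744/3427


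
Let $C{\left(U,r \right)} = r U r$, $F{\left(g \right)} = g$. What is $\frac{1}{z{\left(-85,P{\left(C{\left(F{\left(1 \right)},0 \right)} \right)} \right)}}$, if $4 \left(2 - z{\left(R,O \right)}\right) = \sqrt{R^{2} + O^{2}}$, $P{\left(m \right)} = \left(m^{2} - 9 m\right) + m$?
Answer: $- \frac{4}{77} \approx -0.051948$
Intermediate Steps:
$C{\left(U,r \right)} = U r^{2}$ ($C{\left(U,r \right)} = U r r = U r^{2}$)
$P{\left(m \right)} = m^{2} - 8 m$
$z{\left(R,O \right)} = 2 - \frac{\sqrt{O^{2} + R^{2}}}{4}$ ($z{\left(R,O \right)} = 2 - \frac{\sqrt{R^{2} + O^{2}}}{4} = 2 - \frac{\sqrt{O^{2} + R^{2}}}{4}$)
$\frac{1}{z{\left(-85,P{\left(C{\left(F{\left(1 \right)},0 \right)} \right)} \right)}} = \frac{1}{2 - \frac{\sqrt{\left(1 \cdot 0^{2} \left(-8 + 1 \cdot 0^{2}\right)\right)^{2} + \left(-85\right)^{2}}}{4}} = \frac{1}{2 - \frac{\sqrt{\left(1 \cdot 0 \left(-8 + 1 \cdot 0\right)\right)^{2} + 7225}}{4}} = \frac{1}{2 - \frac{\sqrt{\left(0 \left(-8 + 0\right)\right)^{2} + 7225}}{4}} = \frac{1}{2 - \frac{\sqrt{\left(0 \left(-8\right)\right)^{2} + 7225}}{4}} = \frac{1}{2 - \frac{\sqrt{0^{2} + 7225}}{4}} = \frac{1}{2 - \frac{\sqrt{0 + 7225}}{4}} = \frac{1}{2 - \frac{\sqrt{7225}}{4}} = \frac{1}{2 - \frac{85}{4}} = \frac{1}{- \frac{77}{4}} = - \frac{4}{77}$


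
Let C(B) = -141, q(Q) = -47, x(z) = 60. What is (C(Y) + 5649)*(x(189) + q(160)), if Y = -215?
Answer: 71604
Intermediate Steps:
(C(Y) + 5649)*(x(189) + q(160)) = (-141 + 5649)*(60 - 47) = 5508*13 = 71604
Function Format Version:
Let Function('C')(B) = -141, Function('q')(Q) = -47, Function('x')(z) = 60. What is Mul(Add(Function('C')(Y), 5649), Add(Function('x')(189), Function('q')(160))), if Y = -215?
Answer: 71604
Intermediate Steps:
Mul(Add(Function('C')(Y), 5649), Add(Function('x')(189), Function('q')(160))) = Mul(Add(-141, 5649), Add(60, -47)) = Mul(5508, 13) = 71604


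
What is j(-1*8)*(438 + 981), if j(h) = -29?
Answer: -41151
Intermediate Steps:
j(-1*8)*(438 + 981) = -29*(438 + 981) = -29*1419 = -41151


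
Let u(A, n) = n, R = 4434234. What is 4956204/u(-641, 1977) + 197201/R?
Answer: 7325786051371/2922160206 ≈ 2507.0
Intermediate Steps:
4956204/u(-641, 1977) + 197201/R = 4956204/1977 + 197201/4434234 = 4956204*(1/1977) + 197201*(1/4434234) = 1652068/659 + 197201/4434234 = 7325786051371/2922160206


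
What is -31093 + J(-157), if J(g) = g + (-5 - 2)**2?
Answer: -31201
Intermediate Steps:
J(g) = 49 + g (J(g) = g + (-7)**2 = g + 49 = 49 + g)
-31093 + J(-157) = -31093 + (49 - 157) = -31093 - 108 = -31201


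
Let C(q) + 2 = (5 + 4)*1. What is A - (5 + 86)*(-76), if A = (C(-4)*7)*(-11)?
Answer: 6377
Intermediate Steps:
C(q) = 7 (C(q) = -2 + (5 + 4)*1 = -2 + 9*1 = -2 + 9 = 7)
A = -539 (A = (7*7)*(-11) = 49*(-11) = -539)
A - (5 + 86)*(-76) = -539 - (5 + 86)*(-76) = -539 - 91*(-76) = -539 - 1*(-6916) = -539 + 6916 = 6377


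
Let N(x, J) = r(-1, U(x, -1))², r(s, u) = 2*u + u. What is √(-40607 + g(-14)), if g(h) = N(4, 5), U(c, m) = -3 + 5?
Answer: I*√40571 ≈ 201.42*I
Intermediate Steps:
U(c, m) = 2
r(s, u) = 3*u
N(x, J) = 36 (N(x, J) = (3*2)² = 6² = 36)
g(h) = 36
√(-40607 + g(-14)) = √(-40607 + 36) = √(-40571) = I*√40571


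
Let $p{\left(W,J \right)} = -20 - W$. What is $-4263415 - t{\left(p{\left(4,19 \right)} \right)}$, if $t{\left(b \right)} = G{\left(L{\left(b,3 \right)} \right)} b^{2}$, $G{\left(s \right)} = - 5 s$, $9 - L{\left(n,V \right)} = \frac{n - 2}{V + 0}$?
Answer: $-4212535$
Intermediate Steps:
$L{\left(n,V \right)} = 9 - \frac{-2 + n}{V}$ ($L{\left(n,V \right)} = 9 - \frac{n - 2}{V + 0} = 9 - \frac{-2 + n}{V}$)
$t{\left(b \right)} = b^{2} \left(- \frac{145}{3} + \frac{5 b}{3}\right)$ ($t{\left(b \right)} = - 5 \frac{2 - b + 9 \cdot 3}{3} b^{2} = - 5 \frac{2 - b + 27}{3} b^{2} = - 5 \frac{29 - b}{3} b^{2} = - 5 \left(\frac{29}{3} - \frac{b}{3}\right) b^{2} = \left(- \frac{145}{3} + \frac{5 b}{3}\right) b^{2} = b^{2} \left(- \frac{145}{3} + \frac{5 b}{3}\right)$)
$-4263415 - t{\left(p{\left(4,19 \right)} \right)} = -4263415 - \frac{5 \left(-20 - 4\right)^{2} \left(-29 - 24\right)}{3} = -4263415 - \frac{5 \left(-24\right)^{2} \left(-29 - 24\right)}{3} = -4263415 - \frac{5}{3} \cdot 576 \left(-53\right) = -4263415 - -50880 = -4263415 + 50880 = -4212535$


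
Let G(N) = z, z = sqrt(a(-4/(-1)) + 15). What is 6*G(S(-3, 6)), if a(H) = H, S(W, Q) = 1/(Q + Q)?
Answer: 6*sqrt(19) ≈ 26.153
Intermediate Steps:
S(W, Q) = 1/(2*Q)
z = sqrt(19) (z = sqrt(-4/(-1) + 15) = sqrt(-4*(-1) + 15) = sqrt(4 + 15) = sqrt(19) ≈ 4.3589)
G(N) = sqrt(19)
6*G(S(-3, 6)) = 6*sqrt(19)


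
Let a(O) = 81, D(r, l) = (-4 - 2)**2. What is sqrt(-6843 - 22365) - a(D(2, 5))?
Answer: -81 + 2*I*sqrt(7302) ≈ -81.0 + 170.9*I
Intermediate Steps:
D(r, l) = 36 (D(r, l) = (-6)**2 = 36)
sqrt(-6843 - 22365) - a(D(2, 5)) = sqrt(-6843 - 22365) - 1*81 = sqrt(-29208) - 81 = 2*I*sqrt(7302) - 81 = -81 + 2*I*sqrt(7302)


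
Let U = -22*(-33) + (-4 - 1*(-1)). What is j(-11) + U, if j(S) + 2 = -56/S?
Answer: 7987/11 ≈ 726.09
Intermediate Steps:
j(S) = -2 - 56/S
U = 723 (U = 726 + (-4 + 1) = 726 - 3 = 723)
j(-11) + U = (-2 - 56/(-11)) + 723 = (-2 - 56*(-1/11)) + 723 = (-2 + 56/11) + 723 = 34/11 + 723 = 7987/11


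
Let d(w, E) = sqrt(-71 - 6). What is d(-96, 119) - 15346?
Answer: -15346 + I*sqrt(77) ≈ -15346.0 + 8.775*I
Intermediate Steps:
d(w, E) = I*sqrt(77) (d(w, E) = sqrt(-77) = I*sqrt(77))
d(-96, 119) - 15346 = I*sqrt(77) - 15346 = -15346 + I*sqrt(77)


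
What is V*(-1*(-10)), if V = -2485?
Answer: -24850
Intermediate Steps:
V*(-1*(-10)) = -(-2485)*(-10) = -2485*10 = -24850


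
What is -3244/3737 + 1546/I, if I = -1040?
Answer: -4575581/1943240 ≈ -2.3546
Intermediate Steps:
-3244/3737 + 1546/I = -3244/3737 + 1546/(-1040) = -3244*1/3737 + 1546*(-1/1040) = -3244/3737 - 773/520 = -4575581/1943240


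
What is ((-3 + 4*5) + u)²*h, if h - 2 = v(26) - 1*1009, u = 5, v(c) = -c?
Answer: -499972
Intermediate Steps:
h = -1033 (h = 2 + (-1*26 - 1*1009) = 2 + (-26 - 1009) = 2 - 1035 = -1033)
((-3 + 4*5) + u)²*h = ((-3 + 4*5) + 5)²*(-1033) = ((-3 + 20) + 5)²*(-1033) = (17 + 5)²*(-1033) = 22²*(-1033) = 484*(-1033) = -499972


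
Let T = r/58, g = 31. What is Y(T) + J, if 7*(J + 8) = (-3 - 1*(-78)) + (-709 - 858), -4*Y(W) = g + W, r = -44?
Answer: -185707/812 ≈ -228.70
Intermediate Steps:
T = -22/29 (T = -44/58 = -44*1/58 = -22/29 ≈ -0.75862)
Y(W) = -31/4 - W/4 (Y(W) = -(31 + W)/4 = -31/4 - W/4)
J = -1548/7 (J = -8 + ((-3 - 1*(-78)) + (-709 - 858))/7 = -8 + ((-3 + 78) - 1567)/7 = -8 + (75 - 1567)/7 = -8 + (1/7)*(-1492) = -8 - 1492/7 = -1548/7 ≈ -221.14)
Y(T) + J = (-31/4 - 1/4*(-22/29)) - 1548/7 = (-31/4 + 11/58) - 1548/7 = -877/116 - 1548/7 = -185707/812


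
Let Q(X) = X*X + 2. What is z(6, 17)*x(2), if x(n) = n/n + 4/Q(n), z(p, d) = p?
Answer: 10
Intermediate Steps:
Q(X) = 2 + X² (Q(X) = X² + 2 = 2 + X²)
x(n) = 1 + 4/(2 + n²) (x(n) = n/n + 4/(2 + n²) = 1 + 4/(2 + n²))
z(6, 17)*x(2) = 6*((6 + 2²)/(2 + 2²)) = 6*((6 + 4)/(2 + 4)) = 6*(10/6) = 6*((⅙)*10) = 6*(5/3) = 10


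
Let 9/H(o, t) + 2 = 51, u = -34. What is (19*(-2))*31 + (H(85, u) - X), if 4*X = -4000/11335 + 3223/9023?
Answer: -674587789863/572743948 ≈ -1177.8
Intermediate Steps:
H(o, t) = 9/49 (H(o, t) = 9/(-2 + 51) = 9/49)
X = 88141/81820564 (X = (-4000/11335 + 3223/9023)/4 = (-4000*1/11335 + 3223*(1/9023))/4 = (-800/2267 + 3223/9023)/4 = (1/4)*(88141/20455141) = 88141/81820564 ≈ 0.0010772)
(19*(-2))*31 + (H(85, u) - X) = (19*(-2))*31 + (9/49 - 1*88141/81820564) = -38*31 + (9/49 - 88141/81820564) = -1178 + 104580881/572743948 = -674587789863/572743948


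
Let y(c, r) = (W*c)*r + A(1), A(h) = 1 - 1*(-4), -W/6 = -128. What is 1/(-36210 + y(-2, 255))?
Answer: -1/427885 ≈ -2.3371e-6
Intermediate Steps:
W = 768 (W = -6*(-128) = 768)
A(h) = 5 (A(h) = 1 + 4 = 5)
y(c, r) = 5 + 768*c*r (y(c, r) = (768*c)*r + 5 = 768*c*r + 5 = 5 + 768*c*r)
1/(-36210 + y(-2, 255)) = 1/(-36210 + (5 + 768*(-2)*255)) = 1/(-36210 + (5 - 391680)) = 1/(-36210 - 391675) = 1/(-427885) = -1/427885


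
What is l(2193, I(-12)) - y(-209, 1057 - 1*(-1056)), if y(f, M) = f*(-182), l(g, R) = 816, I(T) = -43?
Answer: -37222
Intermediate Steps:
y(f, M) = -182*f
l(2193, I(-12)) - y(-209, 1057 - 1*(-1056)) = 816 - (-182)*(-209) = 816 - 1*38038 = 816 - 38038 = -37222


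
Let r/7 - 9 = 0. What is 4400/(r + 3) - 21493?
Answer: -64279/3 ≈ -21426.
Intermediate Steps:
r = 63 (r = 63 + 7*0 = 63 + 0 = 63)
4400/(r + 3) - 21493 = 4400/(63 + 3) - 21493 = 4400/66 - 21493 = 4400*(1/66) - 21493 = 200/3 - 21493 = -64279/3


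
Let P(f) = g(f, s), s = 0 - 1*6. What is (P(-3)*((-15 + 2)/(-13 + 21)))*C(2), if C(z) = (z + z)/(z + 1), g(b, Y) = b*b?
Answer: -39/2 ≈ -19.500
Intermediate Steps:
s = -6 (s = 0 - 6 = -6)
g(b, Y) = b²
P(f) = f²
C(z) = 2*z/(1 + z) (C(z) = (2*z)/(1 + z) = 2*z/(1 + z))
(P(-3)*((-15 + 2)/(-13 + 21)))*C(2) = ((-3)²*((-15 + 2)/(-13 + 21)))*(2*2/(1 + 2)) = (9*(-13/8))*(2*2/3) = (9*(-13*⅛))*(2*2*(⅓)) = (9*(-13/8))*(4/3) = -117/8*4/3 = -39/2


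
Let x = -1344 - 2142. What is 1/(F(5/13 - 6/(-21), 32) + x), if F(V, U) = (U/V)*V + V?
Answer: -91/314253 ≈ -0.00028958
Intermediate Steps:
x = -3486
F(V, U) = U + V
1/(F(5/13 - 6/(-21), 32) + x) = 1/((32 + (5/13 - 6/(-21))) - 3486) = 1/((32 + (5*(1/13) - 6*(-1/21))) - 3486) = 1/((32 + (5/13 + 2/7)) - 3486) = 1/((32 + 61/91) - 3486) = 1/(2973/91 - 3486) = 1/(-314253/91) = -91/314253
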